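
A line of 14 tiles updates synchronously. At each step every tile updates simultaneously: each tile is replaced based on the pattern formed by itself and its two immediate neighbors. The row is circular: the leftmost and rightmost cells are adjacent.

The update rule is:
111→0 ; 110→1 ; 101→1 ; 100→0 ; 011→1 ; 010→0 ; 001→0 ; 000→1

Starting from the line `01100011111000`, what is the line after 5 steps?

01111110010101

step 1: 01101010001011
step 2: 11110100100111
step 3: 00011000000100
step 4: 11011011110001
step 5: 01111110010101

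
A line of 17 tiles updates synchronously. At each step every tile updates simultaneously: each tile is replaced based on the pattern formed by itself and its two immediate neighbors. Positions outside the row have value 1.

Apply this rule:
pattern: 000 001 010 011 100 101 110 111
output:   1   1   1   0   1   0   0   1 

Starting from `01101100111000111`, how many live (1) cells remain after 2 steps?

9

00000011010111011
11111100010010001
count of 1: 9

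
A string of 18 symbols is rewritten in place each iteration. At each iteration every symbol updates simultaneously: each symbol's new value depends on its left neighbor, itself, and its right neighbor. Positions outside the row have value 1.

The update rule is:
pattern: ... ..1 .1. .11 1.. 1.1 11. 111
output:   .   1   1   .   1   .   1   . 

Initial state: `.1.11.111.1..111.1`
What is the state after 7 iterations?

.1..1...1.111..1..
.11111.11...111111
.....1..11.1......
1...1111.1.11....1
11.1...1.1..11..1.
.1.11.11.111.1111.
.1..1..1...1....1.

.1..1..1...1....1.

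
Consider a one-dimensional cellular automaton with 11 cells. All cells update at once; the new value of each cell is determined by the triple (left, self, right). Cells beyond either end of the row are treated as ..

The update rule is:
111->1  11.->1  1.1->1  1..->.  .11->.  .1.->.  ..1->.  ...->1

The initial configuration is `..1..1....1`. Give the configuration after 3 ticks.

1..111...1.

1......11..
..1111..1.1
1..111...1.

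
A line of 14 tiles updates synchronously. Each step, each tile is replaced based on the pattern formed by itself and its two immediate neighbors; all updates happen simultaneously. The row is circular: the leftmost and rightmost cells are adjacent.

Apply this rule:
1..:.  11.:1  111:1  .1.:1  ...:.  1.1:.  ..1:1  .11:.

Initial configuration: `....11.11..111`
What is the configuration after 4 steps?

...1.1..1.1.11
..11.1.11.1..1
.1.1.1..1.1.11
.1.1.1.11.1..1

.1.1.1.11.1..1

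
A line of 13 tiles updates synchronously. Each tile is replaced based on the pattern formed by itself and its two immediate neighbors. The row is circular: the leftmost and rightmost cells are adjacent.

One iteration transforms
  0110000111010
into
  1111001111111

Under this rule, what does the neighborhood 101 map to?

1

At position 10 the neighborhood is 101; the next row has 1 there.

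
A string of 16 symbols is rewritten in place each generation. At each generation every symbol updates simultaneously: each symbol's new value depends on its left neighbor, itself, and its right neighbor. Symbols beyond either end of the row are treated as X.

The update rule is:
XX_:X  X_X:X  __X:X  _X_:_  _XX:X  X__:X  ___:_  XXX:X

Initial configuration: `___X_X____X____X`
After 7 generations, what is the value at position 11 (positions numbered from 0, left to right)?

X_X_X_X__X_X__XX
XX_X_X_XX_X_XXXX
XXX_X_XXXX_XXXXX
XXXX_XXXXXXXXXXX
XXXXXXXXXXXXXXXX
XXXXXXXXXXXXXXXX  (fixed point — unchanged through generation 7)
position 11 holds X

X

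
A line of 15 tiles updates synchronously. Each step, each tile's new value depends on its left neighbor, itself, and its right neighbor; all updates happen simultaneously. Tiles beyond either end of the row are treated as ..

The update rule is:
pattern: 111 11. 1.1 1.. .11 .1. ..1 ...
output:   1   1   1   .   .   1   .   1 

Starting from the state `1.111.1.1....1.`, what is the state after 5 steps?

step 1: 11.111111.11.1.
step 2: .11.111111.111.
step 3: ..11.111111.11.
step 4: 1..11.111111.1.
step 5: 1...11.1111111.

1...11.1111111.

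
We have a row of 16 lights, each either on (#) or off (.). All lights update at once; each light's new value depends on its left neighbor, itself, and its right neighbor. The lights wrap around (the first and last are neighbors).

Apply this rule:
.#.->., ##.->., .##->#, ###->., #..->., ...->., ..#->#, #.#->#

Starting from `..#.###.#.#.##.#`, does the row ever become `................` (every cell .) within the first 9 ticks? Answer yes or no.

no

tick 1: .#.##..#.#.##.#.
tick 2: #.##..#.#.##.#..
tick 3: .##..#.#.##.#..#
tick 4: ##..#.#.##.#..#.
tick 5: #..#.#.##.#..#.#
tick 6: ..#.#.##.#..#.##
tick 7: .#.#.##.#..#.##.
tick 8: #.#.##.#..#.##..
tick 9: .#.##.#..#.##..#
tick 9 is .#.##.#..#.##..#, still not uniform .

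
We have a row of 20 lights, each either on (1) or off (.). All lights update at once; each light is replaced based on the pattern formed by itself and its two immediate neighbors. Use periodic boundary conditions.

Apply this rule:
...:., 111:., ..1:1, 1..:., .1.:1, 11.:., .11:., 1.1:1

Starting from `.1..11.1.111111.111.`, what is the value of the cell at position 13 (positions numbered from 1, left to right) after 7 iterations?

11.1..111......1....
..11.1........11...1
.1..11.......1....11
11.1........11...1..
..11.......1....11.1
.1........11...1..11
11.......1....11.1..
position 13 holds .

.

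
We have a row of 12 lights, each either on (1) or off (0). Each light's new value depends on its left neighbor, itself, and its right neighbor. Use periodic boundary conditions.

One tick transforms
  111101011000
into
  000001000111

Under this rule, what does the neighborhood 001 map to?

1

At position 11 the neighborhood is 001; the next row has 1 there.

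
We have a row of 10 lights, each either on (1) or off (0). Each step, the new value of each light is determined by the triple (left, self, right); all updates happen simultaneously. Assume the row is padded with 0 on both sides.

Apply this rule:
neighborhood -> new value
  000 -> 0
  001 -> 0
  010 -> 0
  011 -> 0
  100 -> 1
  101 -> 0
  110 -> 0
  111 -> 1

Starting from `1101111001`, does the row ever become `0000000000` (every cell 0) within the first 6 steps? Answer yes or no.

0000110100
0000000010
0000000001
0000000000
all cells are 0 at step 4

yes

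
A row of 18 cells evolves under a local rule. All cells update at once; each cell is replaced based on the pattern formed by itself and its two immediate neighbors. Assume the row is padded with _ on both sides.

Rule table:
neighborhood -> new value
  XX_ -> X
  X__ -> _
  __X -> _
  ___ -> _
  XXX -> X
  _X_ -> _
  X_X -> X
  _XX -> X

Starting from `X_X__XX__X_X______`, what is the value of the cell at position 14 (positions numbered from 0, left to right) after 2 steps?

step 1: _X___XX___X_______
step 2: _____XX___________
position 14 holds _

_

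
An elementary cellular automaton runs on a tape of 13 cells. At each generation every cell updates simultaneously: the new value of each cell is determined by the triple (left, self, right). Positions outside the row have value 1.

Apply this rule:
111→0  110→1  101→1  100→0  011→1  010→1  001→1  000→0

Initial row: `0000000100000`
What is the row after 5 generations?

0011000111000

0000001100001
0000011100011
0000110100110
0001111101111
0011000111000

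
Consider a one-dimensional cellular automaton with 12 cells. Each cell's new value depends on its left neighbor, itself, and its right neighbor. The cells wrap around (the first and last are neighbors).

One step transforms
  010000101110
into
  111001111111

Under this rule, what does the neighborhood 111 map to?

1

At position 9 the neighborhood is 111; the next row has 1 there.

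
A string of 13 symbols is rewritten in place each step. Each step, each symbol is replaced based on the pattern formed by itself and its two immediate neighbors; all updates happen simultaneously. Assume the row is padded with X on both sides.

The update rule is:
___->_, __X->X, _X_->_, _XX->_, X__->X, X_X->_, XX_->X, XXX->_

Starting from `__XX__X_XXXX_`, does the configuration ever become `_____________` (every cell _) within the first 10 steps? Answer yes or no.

no

step 1: XX_XXX_____X_
step 2: _X___XX___X__
step 3: __X_X_XX_X_XX
step 4: XX_____X_____
step 5: _XX___X_X___X
step 6: __XX_X___X_X_
step 7: XX_X__X_X____
step 8: _X__XX___X__X
step 9: __XX_XX_X_XX_
step 10: XX_X__X____X_
step 10 is XX_X__X____X_, still not uniform _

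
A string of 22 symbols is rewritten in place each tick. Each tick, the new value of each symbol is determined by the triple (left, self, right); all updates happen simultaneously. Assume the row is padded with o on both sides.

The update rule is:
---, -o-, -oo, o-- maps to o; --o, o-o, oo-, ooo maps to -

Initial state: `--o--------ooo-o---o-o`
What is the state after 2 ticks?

--o--------ooo-o---o-o

o-oooooooo-o---ooo-o-o
--o--------ooo-o---o-o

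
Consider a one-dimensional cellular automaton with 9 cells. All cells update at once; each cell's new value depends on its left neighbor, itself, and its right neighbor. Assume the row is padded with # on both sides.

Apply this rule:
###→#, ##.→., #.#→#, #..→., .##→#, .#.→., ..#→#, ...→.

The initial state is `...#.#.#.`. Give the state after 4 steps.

..#.#.#.#
.#.#.#.##
#.#.#.###
.#.#.####

.#.#.####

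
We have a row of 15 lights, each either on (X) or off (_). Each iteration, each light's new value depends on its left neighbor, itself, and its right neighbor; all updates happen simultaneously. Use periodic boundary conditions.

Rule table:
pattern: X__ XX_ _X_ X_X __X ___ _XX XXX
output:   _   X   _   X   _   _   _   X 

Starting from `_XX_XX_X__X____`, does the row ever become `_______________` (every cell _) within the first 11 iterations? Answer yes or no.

__XX_XX________
___XX_X________
____XX_________
_____X_________
_______________
all cells are _ at iteration 5

yes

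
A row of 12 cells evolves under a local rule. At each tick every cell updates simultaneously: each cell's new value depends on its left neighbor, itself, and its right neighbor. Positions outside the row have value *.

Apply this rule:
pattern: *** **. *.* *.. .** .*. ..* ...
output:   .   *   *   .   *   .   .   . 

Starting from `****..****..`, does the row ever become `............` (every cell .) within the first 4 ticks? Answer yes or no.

yes

tick 1: ...*..*..*..
tick 2: ............
all cells are . at tick 2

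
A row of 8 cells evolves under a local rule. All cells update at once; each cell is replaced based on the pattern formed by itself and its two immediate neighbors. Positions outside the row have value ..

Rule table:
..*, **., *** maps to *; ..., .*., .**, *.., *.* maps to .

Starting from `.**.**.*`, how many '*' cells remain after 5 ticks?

*.*..*..
....*...
...*....
..*.....
.*......
count of *: 1

1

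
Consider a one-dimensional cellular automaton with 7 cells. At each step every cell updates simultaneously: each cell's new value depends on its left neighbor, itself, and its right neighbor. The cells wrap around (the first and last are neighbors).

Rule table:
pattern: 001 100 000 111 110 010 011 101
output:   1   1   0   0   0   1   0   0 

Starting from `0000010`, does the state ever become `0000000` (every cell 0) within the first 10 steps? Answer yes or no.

0000111
1001000
1111101
0000000
all cells are 0 at step 4

yes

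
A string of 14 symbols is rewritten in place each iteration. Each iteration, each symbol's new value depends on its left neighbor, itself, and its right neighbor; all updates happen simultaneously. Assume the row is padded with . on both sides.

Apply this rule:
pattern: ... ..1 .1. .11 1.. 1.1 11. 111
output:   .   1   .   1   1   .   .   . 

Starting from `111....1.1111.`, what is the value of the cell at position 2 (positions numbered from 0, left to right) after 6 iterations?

iteration 1: 1..1..1..1...1
iteration 2: .11.11.11.1.1.
iteration 3: 11..1..1.....1
iteration 4: 1.11.11.1...1.
iteration 5: ..1..1...1.1.1
iteration 6: .1.11.1.1.....
position 2 holds .

.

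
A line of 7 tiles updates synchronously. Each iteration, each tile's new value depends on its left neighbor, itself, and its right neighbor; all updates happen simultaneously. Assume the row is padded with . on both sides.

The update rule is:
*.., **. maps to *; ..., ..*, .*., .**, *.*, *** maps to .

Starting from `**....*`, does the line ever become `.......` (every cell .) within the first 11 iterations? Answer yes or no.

.**....
..**...
...**..
....**.
.....**
......*
.......
all cells are . at iteration 7

yes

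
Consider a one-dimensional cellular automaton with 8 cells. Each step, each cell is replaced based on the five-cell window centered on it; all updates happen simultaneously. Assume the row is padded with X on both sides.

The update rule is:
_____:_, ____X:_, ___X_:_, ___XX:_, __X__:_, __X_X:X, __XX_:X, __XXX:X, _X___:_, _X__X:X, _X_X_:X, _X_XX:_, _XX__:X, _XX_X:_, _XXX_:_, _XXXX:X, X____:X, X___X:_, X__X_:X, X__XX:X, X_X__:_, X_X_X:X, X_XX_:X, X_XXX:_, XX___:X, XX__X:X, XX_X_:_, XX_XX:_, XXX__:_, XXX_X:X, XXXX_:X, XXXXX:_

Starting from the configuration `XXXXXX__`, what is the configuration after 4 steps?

X_X___X_

____X_XX
XX__X__X
X_XX_XXX
X_X___X_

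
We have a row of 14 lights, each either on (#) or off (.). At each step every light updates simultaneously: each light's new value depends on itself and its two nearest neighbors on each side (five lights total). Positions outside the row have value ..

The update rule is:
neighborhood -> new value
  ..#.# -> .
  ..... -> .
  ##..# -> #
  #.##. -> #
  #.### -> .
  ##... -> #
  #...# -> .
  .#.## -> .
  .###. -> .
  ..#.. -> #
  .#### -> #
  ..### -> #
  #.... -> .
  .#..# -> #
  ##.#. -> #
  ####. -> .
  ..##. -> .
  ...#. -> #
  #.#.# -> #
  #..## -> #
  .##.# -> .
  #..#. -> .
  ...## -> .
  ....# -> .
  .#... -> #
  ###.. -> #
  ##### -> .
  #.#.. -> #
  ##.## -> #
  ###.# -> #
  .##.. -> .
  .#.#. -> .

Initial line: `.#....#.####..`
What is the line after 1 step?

###..#...#.##.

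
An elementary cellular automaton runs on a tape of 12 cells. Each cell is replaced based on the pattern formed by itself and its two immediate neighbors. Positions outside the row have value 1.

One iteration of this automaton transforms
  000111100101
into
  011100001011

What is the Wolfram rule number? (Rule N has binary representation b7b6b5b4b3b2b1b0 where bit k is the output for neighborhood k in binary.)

position 4: 111 → 0  (bit 7 = 0)
position 6: 110 → 0  (bit 6 = 0)
position 10: 101 → 1  (bit 5 = 1)
position 0: 100 → 0  (bit 4 = 0)
position 3: 011 → 1  (bit 3 = 1)
position 9: 010 → 0  (bit 2 = 0)
position 2: 001 → 1  (bit 1 = 1)
position 1: 000 → 1  (bit 0 = 1)
bits b7..b0 = 00101011 = 43

43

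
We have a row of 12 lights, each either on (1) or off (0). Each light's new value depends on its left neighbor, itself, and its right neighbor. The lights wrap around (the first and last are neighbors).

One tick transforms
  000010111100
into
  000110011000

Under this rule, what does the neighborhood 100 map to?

0

At position 10 the neighborhood is 100; the next row has 0 there.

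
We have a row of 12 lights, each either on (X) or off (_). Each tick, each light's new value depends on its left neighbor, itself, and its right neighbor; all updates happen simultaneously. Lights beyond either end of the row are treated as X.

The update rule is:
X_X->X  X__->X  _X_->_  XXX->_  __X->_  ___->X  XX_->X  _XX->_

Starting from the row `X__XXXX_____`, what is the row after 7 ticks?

XX____XXXXX_
_XXXX_____XX
X___XXXXX___
XXX_____XXX_
__XXXXX___XX
X_____XXX___
XXXXX___XXX_

XXXXX___XXX_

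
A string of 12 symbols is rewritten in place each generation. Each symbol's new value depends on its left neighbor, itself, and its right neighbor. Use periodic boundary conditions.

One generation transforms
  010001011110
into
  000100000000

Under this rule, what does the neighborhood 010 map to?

At position 1 the neighborhood is 010; the next row has 0 there.

0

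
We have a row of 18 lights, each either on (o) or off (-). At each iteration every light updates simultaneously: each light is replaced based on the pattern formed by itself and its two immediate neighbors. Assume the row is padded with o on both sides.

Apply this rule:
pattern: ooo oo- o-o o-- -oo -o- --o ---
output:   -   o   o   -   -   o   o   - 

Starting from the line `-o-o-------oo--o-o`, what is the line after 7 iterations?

--ooo---oo-o-ooo--

oooo------o-o-ooo-
---o-----ooooo--oo
--oo----o----o-o--
-o-o---oo---oooo-o
oooo--o-o--o---oo-
---o-oooo-oo--o-oo
--ooo---oo-o-ooo--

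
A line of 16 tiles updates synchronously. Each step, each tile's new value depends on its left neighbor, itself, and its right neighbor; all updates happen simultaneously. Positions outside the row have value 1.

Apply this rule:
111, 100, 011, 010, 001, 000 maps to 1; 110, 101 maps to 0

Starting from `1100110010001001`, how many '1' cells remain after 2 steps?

1011101111111111
0011001111111111
count of 1: 12

12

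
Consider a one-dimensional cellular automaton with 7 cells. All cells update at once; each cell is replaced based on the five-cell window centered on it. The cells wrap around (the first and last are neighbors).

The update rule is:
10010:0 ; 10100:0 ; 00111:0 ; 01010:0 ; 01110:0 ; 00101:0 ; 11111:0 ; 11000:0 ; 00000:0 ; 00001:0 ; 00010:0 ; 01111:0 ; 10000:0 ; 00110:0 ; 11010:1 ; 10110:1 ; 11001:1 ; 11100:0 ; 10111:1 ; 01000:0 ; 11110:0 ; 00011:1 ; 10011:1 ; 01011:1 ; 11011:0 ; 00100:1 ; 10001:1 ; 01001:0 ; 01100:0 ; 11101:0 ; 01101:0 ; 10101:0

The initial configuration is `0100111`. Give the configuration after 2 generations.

1001000
1001010

1001010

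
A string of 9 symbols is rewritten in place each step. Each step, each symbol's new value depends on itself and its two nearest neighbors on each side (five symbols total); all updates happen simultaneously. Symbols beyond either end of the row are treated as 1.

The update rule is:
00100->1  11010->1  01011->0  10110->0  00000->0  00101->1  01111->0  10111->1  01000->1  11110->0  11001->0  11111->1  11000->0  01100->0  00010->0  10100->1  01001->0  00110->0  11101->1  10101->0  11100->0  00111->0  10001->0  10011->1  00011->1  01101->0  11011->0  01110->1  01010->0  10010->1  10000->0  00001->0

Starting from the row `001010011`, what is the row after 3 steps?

000101101

011010100
000100101
000101101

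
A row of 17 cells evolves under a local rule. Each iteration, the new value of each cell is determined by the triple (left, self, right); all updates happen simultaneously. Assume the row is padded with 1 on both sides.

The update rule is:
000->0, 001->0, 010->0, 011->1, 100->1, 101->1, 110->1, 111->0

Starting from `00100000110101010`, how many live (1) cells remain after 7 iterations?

iteration 1: 10010000111010101
iteration 2: 11001000101101011
iteration 3: 01100100011110110
iteration 4: 11110010010011111
iteration 5: 00011001001010000
iteration 6: 10011100100101000
iteration 7: 11010110010010100
count of 1: 8

8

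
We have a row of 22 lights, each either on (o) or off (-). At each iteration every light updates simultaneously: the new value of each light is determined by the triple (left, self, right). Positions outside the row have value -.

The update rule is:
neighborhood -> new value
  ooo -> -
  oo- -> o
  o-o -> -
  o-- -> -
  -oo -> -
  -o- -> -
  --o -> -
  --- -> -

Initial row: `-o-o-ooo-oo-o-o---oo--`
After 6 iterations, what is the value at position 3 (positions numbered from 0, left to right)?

-

iteration 1: -------o--o--------o--
iteration 2: ----------------------
iteration 3: ----------------------  (fixed point — unchanged through iteration 6)
position 3 holds -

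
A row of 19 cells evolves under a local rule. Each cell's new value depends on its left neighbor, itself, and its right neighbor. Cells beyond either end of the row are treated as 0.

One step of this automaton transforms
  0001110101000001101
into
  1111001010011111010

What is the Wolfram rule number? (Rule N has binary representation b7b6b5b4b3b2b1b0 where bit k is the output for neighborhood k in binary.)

position 4: 111 → 0  (bit 7 = 0)
position 5: 110 → 0  (bit 6 = 0)
position 6: 101 → 1  (bit 5 = 1)
position 10: 100 → 0  (bit 4 = 0)
position 3: 011 → 1  (bit 3 = 1)
position 7: 010 → 0  (bit 2 = 0)
position 2: 001 → 1  (bit 1 = 1)
position 0: 000 → 1  (bit 0 = 1)
bits b7..b0 = 00101011 = 43

43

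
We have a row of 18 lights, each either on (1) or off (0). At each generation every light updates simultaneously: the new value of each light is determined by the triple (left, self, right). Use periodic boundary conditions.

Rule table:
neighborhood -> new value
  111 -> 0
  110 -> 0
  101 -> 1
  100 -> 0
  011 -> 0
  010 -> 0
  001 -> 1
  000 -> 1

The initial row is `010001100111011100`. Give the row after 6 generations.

100110001000100001
001000110011001110
110011000100010000
000100011001100111
011001100010001000
100010001100110011

100010001100110011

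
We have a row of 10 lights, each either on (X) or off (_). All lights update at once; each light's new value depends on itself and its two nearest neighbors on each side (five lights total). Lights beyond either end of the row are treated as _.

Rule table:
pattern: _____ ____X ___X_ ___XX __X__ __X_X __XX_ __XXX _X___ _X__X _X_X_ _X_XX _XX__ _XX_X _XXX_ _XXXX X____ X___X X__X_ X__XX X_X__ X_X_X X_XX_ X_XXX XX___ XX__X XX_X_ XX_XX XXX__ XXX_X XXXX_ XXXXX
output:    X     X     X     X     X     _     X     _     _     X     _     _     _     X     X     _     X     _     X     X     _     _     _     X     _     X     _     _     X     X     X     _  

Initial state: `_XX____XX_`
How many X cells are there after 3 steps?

4

step 1: XX__XXXX__
step 2: X_XX__XX_X
step 3: ____XXXX__
count of X: 4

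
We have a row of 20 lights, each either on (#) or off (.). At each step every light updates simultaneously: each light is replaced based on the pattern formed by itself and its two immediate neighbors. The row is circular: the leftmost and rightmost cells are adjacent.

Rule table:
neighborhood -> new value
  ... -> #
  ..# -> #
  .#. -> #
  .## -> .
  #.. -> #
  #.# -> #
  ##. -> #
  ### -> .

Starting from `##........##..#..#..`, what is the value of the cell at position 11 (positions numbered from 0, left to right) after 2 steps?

.

.#########.#########
#........##........#
position 11 holds .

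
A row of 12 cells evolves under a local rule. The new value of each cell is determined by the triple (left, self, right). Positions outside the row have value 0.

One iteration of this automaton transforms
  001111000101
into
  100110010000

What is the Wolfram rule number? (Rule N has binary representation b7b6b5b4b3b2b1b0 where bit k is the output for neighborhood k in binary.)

position 3: 111 → 1  (bit 7 = 1)
position 5: 110 → 0  (bit 6 = 0)
position 10: 101 → 0  (bit 5 = 0)
position 6: 100 → 0  (bit 4 = 0)
position 2: 011 → 0  (bit 3 = 0)
position 9: 010 → 0  (bit 2 = 0)
position 1: 001 → 0  (bit 1 = 0)
position 0: 000 → 1  (bit 0 = 1)
bits b7..b0 = 10000001 = 129

129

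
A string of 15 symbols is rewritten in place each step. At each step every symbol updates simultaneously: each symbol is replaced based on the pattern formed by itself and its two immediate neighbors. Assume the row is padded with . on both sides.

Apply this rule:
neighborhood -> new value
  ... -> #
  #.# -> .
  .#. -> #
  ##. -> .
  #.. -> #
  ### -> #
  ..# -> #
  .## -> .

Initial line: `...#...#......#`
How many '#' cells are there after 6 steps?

7

###############
.#############.
#.###########.#
#..#########..#
###.#######.###
.#...#####...#.
count of #: 7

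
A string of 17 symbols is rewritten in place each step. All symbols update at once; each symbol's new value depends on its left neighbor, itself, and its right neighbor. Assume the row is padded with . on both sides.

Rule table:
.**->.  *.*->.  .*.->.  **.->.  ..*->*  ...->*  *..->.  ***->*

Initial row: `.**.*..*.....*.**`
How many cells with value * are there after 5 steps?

step 1: *.....*..****....
step 2: ..****..*.**..***
step 3: **.**..*.....*.*.
step 4: ......*..****....
step 5: ******..*.**..***
count of *: 12

12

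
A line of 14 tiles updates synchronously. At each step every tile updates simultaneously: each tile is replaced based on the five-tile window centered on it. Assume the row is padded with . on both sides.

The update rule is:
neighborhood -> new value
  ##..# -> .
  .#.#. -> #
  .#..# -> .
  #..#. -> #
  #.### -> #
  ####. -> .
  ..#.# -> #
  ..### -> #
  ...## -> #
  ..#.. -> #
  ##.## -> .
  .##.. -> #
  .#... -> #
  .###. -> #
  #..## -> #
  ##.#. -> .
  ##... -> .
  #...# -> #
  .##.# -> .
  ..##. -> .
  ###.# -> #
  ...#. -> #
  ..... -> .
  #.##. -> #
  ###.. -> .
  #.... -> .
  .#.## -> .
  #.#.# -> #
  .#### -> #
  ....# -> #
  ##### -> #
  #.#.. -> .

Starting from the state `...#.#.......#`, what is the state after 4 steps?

step 1: .####.#....###
step 2: ###.#..#.####.
step 3: ###...##.##...
step 4: ##..##...##...

##..##...##...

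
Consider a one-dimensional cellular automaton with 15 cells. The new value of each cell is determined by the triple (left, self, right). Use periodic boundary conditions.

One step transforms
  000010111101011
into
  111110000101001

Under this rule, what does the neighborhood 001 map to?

1

At position 3 the neighborhood is 001; the next row has 1 there.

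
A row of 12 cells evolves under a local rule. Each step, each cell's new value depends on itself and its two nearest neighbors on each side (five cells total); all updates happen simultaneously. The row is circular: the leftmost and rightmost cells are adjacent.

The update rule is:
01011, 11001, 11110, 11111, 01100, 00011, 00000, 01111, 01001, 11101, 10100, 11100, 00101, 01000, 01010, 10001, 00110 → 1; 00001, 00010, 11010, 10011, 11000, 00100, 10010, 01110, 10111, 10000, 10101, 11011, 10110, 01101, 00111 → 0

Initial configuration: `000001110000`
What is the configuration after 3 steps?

111010010011
111011001001
111001100100

111001100100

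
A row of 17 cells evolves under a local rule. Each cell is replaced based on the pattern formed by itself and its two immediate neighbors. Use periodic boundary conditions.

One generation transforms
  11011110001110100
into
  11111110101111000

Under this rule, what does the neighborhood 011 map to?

1

At position 0 the neighborhood is 011; the next row has 1 there.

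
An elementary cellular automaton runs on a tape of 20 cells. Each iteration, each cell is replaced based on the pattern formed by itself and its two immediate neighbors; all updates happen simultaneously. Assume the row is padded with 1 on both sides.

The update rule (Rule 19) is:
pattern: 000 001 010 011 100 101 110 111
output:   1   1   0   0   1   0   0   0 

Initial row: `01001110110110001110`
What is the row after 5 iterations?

00110000000001110000
11001111111110001111
00110000000001110000  (repeats iteration 1; period 2)
iteration 5: 00110000000001110000

00110000000001110000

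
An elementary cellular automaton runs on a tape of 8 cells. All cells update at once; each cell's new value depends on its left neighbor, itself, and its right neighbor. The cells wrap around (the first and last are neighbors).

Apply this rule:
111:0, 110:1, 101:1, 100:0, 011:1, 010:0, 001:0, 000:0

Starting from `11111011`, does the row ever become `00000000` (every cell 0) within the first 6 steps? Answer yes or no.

00001110
00001010
00000100
00000000
all cells are 0 at step 4

yes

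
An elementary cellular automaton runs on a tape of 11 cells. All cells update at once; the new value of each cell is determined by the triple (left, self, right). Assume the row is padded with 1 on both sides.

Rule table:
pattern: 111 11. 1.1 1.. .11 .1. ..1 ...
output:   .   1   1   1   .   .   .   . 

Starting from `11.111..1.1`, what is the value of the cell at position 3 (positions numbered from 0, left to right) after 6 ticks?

.11..11..1.
1.11..11..1
11.11..11..
.11.11..11.
1.11.11..11
11.11.11...
position 3 holds 1

1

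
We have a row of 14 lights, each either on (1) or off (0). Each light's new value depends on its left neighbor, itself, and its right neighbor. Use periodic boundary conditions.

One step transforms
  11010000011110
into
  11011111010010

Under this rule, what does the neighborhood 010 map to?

At position 3 the neighborhood is 010; the next row has 1 there.

1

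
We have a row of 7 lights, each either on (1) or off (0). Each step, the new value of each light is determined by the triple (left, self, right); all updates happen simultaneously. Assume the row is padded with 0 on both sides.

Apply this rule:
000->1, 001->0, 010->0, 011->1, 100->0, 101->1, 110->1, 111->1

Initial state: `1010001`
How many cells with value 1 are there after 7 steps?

6

0100100
0000001
1111100
1111101
1111110
1111110  (fixed point — unchanged through step 7)
count of 1: 6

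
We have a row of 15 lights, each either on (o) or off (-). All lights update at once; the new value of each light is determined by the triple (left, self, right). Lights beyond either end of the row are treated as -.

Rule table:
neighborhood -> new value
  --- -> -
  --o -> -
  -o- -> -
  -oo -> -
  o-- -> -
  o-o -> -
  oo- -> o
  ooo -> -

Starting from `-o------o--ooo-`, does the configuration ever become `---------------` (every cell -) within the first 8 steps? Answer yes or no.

yes

-------------o-
---------------
all cells are - at step 2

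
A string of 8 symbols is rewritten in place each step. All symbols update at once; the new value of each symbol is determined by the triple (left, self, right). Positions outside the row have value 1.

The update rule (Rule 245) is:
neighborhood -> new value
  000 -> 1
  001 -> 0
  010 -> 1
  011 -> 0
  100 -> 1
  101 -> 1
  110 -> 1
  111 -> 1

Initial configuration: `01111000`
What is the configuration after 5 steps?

11111011

10111110
11011111
11101111
11110111
11111011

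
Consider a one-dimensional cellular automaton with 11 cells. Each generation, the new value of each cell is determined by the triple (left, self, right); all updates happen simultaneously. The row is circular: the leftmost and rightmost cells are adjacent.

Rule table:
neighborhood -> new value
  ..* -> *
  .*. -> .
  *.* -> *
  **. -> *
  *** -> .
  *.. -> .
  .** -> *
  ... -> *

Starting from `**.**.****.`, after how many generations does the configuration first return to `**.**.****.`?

11

*******..**
......*.**.
******.***.
*....***.**
*.****.***.
.**..***.**
***.**.****
..******...
***....*.**
..*.***.**.
**.**.****.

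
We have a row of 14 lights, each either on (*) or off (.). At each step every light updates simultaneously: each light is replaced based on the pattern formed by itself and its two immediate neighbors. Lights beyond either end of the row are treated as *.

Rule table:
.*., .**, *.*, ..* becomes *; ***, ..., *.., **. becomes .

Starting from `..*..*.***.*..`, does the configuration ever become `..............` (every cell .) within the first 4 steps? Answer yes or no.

.**.****..**.*
**.**....**.**
..**....**.**.
.**....**.**.*
step 4 is .**....**.**.*, still not uniform .

no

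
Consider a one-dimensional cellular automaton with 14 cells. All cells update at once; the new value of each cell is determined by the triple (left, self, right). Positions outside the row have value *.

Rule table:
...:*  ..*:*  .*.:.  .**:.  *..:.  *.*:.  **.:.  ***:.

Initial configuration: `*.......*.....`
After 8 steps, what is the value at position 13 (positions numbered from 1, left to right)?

*

step 1: ..******..****
step 2: .*.......*....
step 3: ...******..***
step 4: .**.......*...
step 5: ....******..**
step 6: .***.......*..
step 7: .....******..*
step 8: .****.......*.
position 13 holds *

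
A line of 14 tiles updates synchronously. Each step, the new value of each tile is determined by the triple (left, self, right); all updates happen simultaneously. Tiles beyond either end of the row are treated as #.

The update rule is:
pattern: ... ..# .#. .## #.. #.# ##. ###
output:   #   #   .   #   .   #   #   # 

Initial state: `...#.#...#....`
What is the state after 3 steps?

####.#########

.##.#..##..###
####..###.####
####.#########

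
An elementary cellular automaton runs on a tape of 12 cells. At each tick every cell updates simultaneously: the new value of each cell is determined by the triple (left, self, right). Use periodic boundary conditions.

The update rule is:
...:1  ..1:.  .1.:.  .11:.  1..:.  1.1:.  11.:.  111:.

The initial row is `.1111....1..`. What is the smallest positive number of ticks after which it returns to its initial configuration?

......11...1
.1111....1..

2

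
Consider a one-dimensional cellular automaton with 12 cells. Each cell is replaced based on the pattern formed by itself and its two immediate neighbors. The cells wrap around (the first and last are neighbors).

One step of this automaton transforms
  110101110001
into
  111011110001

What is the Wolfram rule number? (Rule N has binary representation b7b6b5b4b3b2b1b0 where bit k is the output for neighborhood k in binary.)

position 0: 111 → 1  (bit 7 = 1)
position 1: 110 → 1  (bit 6 = 1)
position 2: 101 → 1  (bit 5 = 1)
position 8: 100 → 0  (bit 4 = 0)
position 5: 011 → 1  (bit 3 = 1)
position 3: 010 → 0  (bit 2 = 0)
position 10: 001 → 0  (bit 1 = 0)
position 9: 000 → 0  (bit 0 = 0)
bits b7..b0 = 11101000 = 232

232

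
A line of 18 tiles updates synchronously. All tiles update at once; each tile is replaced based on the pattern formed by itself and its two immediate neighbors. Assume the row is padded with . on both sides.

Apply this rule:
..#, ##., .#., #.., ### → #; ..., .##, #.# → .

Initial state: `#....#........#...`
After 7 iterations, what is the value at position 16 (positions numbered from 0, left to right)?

#

iteration 1: ##..###......###..
iteration 2: .###.###....#.###.
iteration 3: #.##..###..##..###
iteration 4: #..###.####.###.##
iteration 5: ###.##..###..##..#
iteration 6: .##..###.####.####
iteration 7: #.###.##..###..###
position 16 holds #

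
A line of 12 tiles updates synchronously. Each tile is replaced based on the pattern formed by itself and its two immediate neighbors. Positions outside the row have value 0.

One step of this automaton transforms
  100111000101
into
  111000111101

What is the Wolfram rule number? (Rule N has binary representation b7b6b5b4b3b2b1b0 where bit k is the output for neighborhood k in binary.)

position 4: 111 → 0  (bit 7 = 0)
position 5: 110 → 0  (bit 6 = 0)
position 10: 101 → 0  (bit 5 = 0)
position 1: 100 → 1  (bit 4 = 1)
position 3: 011 → 0  (bit 3 = 0)
position 0: 010 → 1  (bit 2 = 1)
position 2: 001 → 1  (bit 1 = 1)
position 7: 000 → 1  (bit 0 = 1)
bits b7..b0 = 00010111 = 23

23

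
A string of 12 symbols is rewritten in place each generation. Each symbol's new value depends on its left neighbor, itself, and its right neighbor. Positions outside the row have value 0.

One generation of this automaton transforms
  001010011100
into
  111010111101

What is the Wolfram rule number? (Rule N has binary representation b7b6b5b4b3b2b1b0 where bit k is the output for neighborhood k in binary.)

position 8: 111 → 1  (bit 7 = 1)
position 9: 110 → 1  (bit 6 = 1)
position 3: 101 → 0  (bit 5 = 0)
position 5: 100 → 0  (bit 4 = 0)
position 7: 011 → 1  (bit 3 = 1)
position 2: 010 → 1  (bit 2 = 1)
position 1: 001 → 1  (bit 1 = 1)
position 0: 000 → 1  (bit 0 = 1)
bits b7..b0 = 11001111 = 207

207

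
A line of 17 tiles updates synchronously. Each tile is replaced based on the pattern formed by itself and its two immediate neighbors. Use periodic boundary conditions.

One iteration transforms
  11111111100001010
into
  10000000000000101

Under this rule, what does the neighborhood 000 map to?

At position 10 the neighborhood is 000; the next row has 0 there.

0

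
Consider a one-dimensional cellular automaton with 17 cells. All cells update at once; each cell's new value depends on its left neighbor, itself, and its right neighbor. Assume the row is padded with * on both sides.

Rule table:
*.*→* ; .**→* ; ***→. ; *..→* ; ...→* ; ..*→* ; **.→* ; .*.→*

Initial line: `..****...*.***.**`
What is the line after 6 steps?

***..*******.***.
..****.....***.**
***..*******.***.  (repeats step 1; period 2)
step 6: ..****.....***.**

..****.....***.**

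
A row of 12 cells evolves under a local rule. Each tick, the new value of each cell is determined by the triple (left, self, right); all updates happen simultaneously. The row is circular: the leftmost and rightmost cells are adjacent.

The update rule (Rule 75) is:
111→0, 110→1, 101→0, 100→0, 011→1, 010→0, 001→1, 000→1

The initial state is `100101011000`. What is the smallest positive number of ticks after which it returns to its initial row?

001000011011
010011111011
000110001011
011110110011
010010110111
000100110101
011001110000
111011010111
001011000100
110011011001
010111011011
000101011011
011000011011
011011111011
011010001011
011000110011
011011110111
011010010101
011000100000
111011001111
001011011000
110011011011
010111011010
100101011000

24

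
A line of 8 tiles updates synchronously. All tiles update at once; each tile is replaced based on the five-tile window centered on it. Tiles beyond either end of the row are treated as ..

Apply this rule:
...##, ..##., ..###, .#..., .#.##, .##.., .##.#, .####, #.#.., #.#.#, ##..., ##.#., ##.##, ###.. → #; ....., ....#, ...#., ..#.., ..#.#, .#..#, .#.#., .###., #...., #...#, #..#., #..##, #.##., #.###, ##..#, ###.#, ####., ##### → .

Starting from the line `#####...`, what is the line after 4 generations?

##...#.#

generation 1: ##..##..
generation 2: ##..###.
generation 3: ##..#.##
generation 4: ##...#.#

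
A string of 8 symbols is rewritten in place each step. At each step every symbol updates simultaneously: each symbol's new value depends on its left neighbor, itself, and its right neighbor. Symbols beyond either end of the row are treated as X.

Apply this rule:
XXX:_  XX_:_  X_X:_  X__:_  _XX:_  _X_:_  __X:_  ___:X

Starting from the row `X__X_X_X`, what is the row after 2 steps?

_XXXXXX_

step 1: ________
step 2: _XXXXXX_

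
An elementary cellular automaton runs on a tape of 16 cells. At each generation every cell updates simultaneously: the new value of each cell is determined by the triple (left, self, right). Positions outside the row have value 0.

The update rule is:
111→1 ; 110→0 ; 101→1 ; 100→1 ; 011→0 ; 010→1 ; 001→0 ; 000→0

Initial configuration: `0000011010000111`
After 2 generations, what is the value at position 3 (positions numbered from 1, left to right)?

0

generation 1: 0000000111000010
generation 2: 0000000010100011
position 3 holds 0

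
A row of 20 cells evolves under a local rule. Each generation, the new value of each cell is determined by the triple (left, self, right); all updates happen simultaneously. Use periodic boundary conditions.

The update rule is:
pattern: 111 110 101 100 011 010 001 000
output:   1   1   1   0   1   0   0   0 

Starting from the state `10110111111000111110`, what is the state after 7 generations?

11111111111000111111

01111111111000111111
11111111111000111111
11111111111000111111  (fixed point — unchanged through generation 7)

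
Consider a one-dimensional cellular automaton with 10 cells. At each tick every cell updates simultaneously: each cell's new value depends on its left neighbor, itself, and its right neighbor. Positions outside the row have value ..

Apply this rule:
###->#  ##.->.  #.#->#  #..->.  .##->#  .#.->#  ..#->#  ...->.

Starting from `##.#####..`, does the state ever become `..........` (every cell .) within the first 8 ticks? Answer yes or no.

#.#####...
######....
#####.....
####......
###.......
##........
#.........
#.........
tick 8 is #........., still not uniform .

no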